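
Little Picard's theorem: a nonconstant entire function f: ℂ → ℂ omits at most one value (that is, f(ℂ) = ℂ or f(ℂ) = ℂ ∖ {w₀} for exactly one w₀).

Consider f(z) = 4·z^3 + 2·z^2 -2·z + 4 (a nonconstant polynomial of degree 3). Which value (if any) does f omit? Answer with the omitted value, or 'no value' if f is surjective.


Little Picard bounds the complement of f(ℂ) to at most one point.
For every w ∈ ℂ, the equation p(z) − w = 0 is a nonconstant polynomial in z and hence has at least one root by the fundamental theorem of algebra. So p is surjective onto ℂ, omitting no value.

Omitted value: no value.


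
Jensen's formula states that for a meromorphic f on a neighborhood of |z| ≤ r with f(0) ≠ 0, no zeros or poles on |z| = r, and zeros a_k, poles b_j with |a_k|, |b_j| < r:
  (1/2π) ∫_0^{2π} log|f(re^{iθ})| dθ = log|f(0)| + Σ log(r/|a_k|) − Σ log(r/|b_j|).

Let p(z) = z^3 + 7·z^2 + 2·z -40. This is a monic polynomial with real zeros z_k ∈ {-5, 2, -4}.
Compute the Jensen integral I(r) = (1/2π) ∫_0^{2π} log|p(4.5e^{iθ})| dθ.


Zeros: -5, -4, 2; r = 4.5.
Inside |z| < r: -4, 2. Outside (|z| ≥ r): -5.
p(0) = -40, so log|p(0)| = log(40) = 3.6889.
Apply Jensen: I(r) = log|p(0)| + Σ_k log(r/|z_k|), summed over zeros inside |z| < r.
  log(r/|z_k|) for z_k = 2: log(4.5/2) = 0.8109
  log(r/|z_k|) for z_k = -4: log(4.5/4) = 0.1178
  Outside zeros (-5) contribute nothing to the Jensen sum.
Sum over inside zeros: 0.9287.
I(r) = log|p(0)| + (inside sum) = 3.6889 + 0.9287 = 4.6176.
Note: since some zeros are outside |z| ≤ r, the simplified n·log(r) form does NOT apply — only the inside zeros contribute.

I(r) ≈ 4.6176.


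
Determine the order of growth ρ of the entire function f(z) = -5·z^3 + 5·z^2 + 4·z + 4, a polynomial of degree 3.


|f(z)| ≤ Σ|c_k|·r^k = O(r^3) as r → ∞. Polynomial growth is O(e^{r^ε}) for every ε > 0 (since r^3/e^{r^ε} → 0), so ρ ≤ ε for all ε > 0, i.e. ρ = 0. Every nonconstant polynomial has order 0.
Therefore ρ = 0.

Order ρ = 0.


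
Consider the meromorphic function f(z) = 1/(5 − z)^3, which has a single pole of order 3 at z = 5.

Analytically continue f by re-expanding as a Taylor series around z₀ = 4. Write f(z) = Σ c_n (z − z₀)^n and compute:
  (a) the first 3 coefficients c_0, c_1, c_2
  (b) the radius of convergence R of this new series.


Let w = z − z₀, so z = z₀ + w.
Then 5 − z = 5 − (z₀ + w) = (5 − z₀) − w = 1 − w.
f(z) = 1/(1 − w)^3 = (1/(1)^3) · (1 − w/(1))^{−3}.
By the binomial series (1−u)^{−3} = Σ_{n≥0} C(n+2, 2) u^n for |u|<1, with u = w/(1):
  c_n = C(n+2, 2) / (1)^(n+3).
  c_0 = 1/(1)^3 = 1.
  c_1 = 3/(1)^4 = 3.
  c_2 = 6/(1)^5 = 6.
The series is valid for |w/d| < 1, i.e. |z − z₀| < |d|.
Radius of convergence: R = |5 − z₀| = |1| = 1 (distance from z₀ to the singularity z = 5).

c_0 = 1, c_1 = 3, c_2 = 6; R = 1.


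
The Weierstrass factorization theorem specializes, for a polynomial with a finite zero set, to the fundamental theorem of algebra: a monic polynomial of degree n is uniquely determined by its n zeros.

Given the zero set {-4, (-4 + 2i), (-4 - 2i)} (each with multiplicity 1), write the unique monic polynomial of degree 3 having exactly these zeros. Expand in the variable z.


The polynomial is p(z) = ∏_{α ∈ S} (z − α), where S = {-4, (-4 + 2i), (-4 - 2i)}.
Expanding the product yields: p(z) = z^3 + 12·z^2 + 52·z + 80.
Note conjugate pairs combine to real quadratics: (z − (-4+2i))(z − (-4−2i)) = z² + 8z + 20.
The resulting polynomial has degree 3 and real coefficients as required.

p(z) = z^3 + 12·z^2 + 52·z + 80.


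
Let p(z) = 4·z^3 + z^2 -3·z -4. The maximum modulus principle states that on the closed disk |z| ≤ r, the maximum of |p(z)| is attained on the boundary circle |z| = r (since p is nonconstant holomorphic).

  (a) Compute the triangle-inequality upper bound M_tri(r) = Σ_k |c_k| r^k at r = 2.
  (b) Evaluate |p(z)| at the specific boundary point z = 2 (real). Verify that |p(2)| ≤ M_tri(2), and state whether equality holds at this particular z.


Coefficients: c_0 = -4, c_1 = -3, c_2 = 1, c_3 = 4. Radius r = 2.
Part (a). Triangle bound: M_tri(r) = Σ_k |c_k| r^k
  = |-4|·2^0 + |-3|·2^1 + |1|·2^2 + |4|·2^3
  = 4 + 6 + 4 + 32 = 46.
This bounds M(r) := max_{|z|=r} |p(z)| from above; equality holds iff all terms c_k z^k can be made to align in phase at a single z on |z|=r.
Part (b). At z = 2 (real, on the circle |z| = r):
  p(2) = (-4)·2^0 + (-3)·2^1 + (1)·2^2 + (4)·2^3 = 26.
  |p(2)| = 26.
Check: |p(2)| = 26 ≤ 46 = M_tri(2). ✓ Equality does not hold at z = 2 (the coefficients have mixed signs, so the terms do not all align in phase there).

M_tri(2) = 46; |p(2)| = 26; equality at z=2: no.


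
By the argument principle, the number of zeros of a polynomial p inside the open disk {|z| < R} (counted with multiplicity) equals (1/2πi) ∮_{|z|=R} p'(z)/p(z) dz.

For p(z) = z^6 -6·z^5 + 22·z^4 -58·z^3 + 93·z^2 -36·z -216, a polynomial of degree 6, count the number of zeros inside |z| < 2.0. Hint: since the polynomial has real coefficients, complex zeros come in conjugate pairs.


The zeros of p are: -1, (2 + 2i), (2 - 2i), (0 + 3i), (0 - 3i), 3.
Their magnitudes are: 1, 2.828, 2.828, 3, 3, 3.
Zeros with |z| < R = 2.0: -1.
Count = 1.
By the argument principle, (1/2πi) ∮_{|z|=R} p'(z)/p(z) dz equals exactly this count.

Number of zeros inside |z| < 2.0: 1.


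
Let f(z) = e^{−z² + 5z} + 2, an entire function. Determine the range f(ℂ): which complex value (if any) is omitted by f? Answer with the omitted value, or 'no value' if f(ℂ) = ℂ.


Little Picard bounds the complement of f(ℂ) to at most one point.
The exponent g(z) = −z² + 5z is a nonconstant polynomial, hence surjective onto ℂ. So e^{g(z)} takes every value in {e^w : w ∈ ℂ} = ℂ ∖ {0}. Adding 2 shifts the range to ℂ ∖ {2}. f omits exactly 2.

Omitted value: 2.


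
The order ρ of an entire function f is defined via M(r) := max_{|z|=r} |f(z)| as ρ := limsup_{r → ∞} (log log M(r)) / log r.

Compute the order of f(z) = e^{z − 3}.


|e^{z − 3}| = e^{Re(1·z) + -3} ≤ e^{1|z|^1 + -3} = e^{1r^1 + -3} on |z| = r, so ρ ≤ 1. Choosing z on |z|=r so that 1·z is real positive (always possible by picking arg z appropriately) gives |f(z)| = e^{1r^1 + -3}, matching the bound. The additive constant -3 does not affect log log M(r) ~ 1·log r. Hence ρ = 1.
Therefore ρ = 1.

Order ρ = 1.


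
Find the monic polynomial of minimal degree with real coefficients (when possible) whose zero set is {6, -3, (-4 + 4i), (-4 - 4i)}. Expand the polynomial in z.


The polynomial is p(z) = ∏_{α ∈ S} (z − α), where S = {6, -3, (-4 + 4i), (-4 - 4i)}.
Expanding the product yields: p(z) = z^4 + 5·z^3 -10·z^2 -240·z -576.
Note conjugate pairs combine to real quadratics: (z − (-4+4i))(z − (-4−4i)) = z² + 8z + 32.
The resulting polynomial has degree 4 and real coefficients as required.

p(z) = z^4 + 5·z^3 -10·z^2 -240·z -576.


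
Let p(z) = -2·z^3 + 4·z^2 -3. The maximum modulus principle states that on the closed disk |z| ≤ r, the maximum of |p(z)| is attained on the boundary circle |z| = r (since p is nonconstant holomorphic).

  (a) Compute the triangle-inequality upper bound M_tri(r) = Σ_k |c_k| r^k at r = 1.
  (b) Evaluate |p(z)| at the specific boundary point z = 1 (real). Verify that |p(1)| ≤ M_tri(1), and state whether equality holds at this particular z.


Coefficients: c_0 = -3, c_1 = 0, c_2 = 4, c_3 = -2. Radius r = 1.
Part (a). Triangle bound: M_tri(r) = Σ_k |c_k| r^k
  = |-3|·1^0 + |0|·1^1 + |4|·1^2 + |-2|·1^3
  = 3 + 0 + 4 + 2 = 9.
This bounds M(r) := max_{|z|=r} |p(z)| from above; equality holds iff all terms c_k z^k can be made to align in phase at a single z on |z|=r.
Part (b). At z = 1 (real, on the circle |z| = r):
  p(1) = (-3)·1^0 + (0)·1^1 + (4)·1^2 + (-2)·1^3 = -1.
  |p(1)| = 1.
Check: |p(1)| = 1 ≤ 9 = M_tri(1). ✓ Equality does not hold at z = 1 (the coefficients have mixed signs, so the terms do not all align in phase there).

M_tri(1) = 9; |p(1)| = 1; equality at z=1: no.


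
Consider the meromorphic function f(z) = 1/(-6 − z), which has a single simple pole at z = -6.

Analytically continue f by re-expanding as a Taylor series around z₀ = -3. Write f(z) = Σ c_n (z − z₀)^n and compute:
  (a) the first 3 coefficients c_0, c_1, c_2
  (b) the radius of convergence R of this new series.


Let w = z − z₀, so z = z₀ + w.
Then -6 − z = -6 − (z₀ + w) = (-6 − z₀) − w = -3 − w.
f(z) = 1/(-3 − w) = (1/(-3)) · 1/(1 − w/(-3)) = Σ_{n≥0} w^n / (-3)^(n+1).
So c_n = 1/(-3)^(n+1):
  c_0 = 1/(-3)^1 = -1/3.
  c_1 = 1/(-3)^2 = 1/9.
  c_2 = 1/(-3)^3 = -1/27.
The series is valid for |w/d| < 1, i.e. |z − z₀| < |d|.
Radius of convergence: R = |-6 − z₀| = |-3| = 3 (distance from z₀ to the singularity z = -6).

c_0 = -1/3, c_1 = 1/9, c_2 = -1/27; R = 3.


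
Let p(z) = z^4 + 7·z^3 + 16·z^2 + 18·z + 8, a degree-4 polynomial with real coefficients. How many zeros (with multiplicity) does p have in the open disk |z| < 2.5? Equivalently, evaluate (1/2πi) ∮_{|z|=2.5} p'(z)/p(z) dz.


The zeros of p are: -4, -1, (-1 + 1i), (-1 - 1i).
Their magnitudes are: 4, 1, 1.414, 1.414.
Zeros with |z| < R = 2.5: -1, (-1 + 1i), (-1 - 1i).
Count = 3.
By the argument principle, (1/2πi) ∮_{|z|=R} p'(z)/p(z) dz equals exactly this count.

Number of zeros inside |z| < 2.5: 3.


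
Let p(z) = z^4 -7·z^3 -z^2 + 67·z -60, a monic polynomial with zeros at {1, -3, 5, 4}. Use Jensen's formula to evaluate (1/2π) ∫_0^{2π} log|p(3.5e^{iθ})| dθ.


Zeros: -3, 1, 4, 5; r = 3.5.
Inside |z| < r: -3, 1. Outside (|z| ≥ r): 4, 5.
p(0) = -60, so log|p(0)| = log(60) = 4.0943.
Apply Jensen: I(r) = log|p(0)| + Σ_k log(r/|z_k|), summed over zeros inside |z| < r.
  log(r/|z_k|) for z_k = 1: log(3.5/1) = 1.2528
  log(r/|z_k|) for z_k = -3: log(3.5/3) = 0.1542
  Outside zeros (4, 5) contribute nothing to the Jensen sum.
Sum over inside zeros: 1.4069.
I(r) = log|p(0)| + (inside sum) = 4.0943 + 1.4069 = 5.5013.
Note: since some zeros are outside |z| ≤ r, the simplified n·log(r) form does NOT apply — only the inside zeros contribute.

I(r) ≈ 5.5013.


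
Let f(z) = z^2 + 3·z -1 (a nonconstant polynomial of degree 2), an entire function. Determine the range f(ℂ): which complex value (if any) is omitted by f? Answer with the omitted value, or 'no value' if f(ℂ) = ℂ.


Little Picard bounds the complement of f(ℂ) to at most one point.
For every w ∈ ℂ, the equation p(z) − w = 0 is a nonconstant polynomial in z and hence has at least one root by the fundamental theorem of algebra. So p is surjective onto ℂ, omitting no value.

Omitted value: no value.


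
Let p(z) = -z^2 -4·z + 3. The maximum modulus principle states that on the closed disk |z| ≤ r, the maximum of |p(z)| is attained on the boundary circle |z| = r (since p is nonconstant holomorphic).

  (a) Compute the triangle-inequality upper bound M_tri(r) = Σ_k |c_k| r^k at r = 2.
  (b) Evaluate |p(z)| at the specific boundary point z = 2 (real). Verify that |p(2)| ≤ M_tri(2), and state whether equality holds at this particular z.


Coefficients: c_0 = 3, c_1 = -4, c_2 = -1. Radius r = 2.
Part (a). Triangle bound: M_tri(r) = Σ_k |c_k| r^k
  = |3|·2^0 + |-4|·2^1 + |-1|·2^2
  = 3 + 8 + 4 = 15.
This bounds M(r) := max_{|z|=r} |p(z)| from above; equality holds iff all terms c_k z^k can be made to align in phase at a single z on |z|=r.
Part (b). At z = 2 (real, on the circle |z| = r):
  p(2) = (3)·2^0 + (-4)·2^1 + (-1)·2^2 = -9.
  |p(2)| = 9.
Check: |p(2)| = 9 ≤ 15 = M_tri(2). ✓ Equality does not hold at z = 2 (the coefficients have mixed signs, so the terms do not all align in phase there).

M_tri(2) = 15; |p(2)| = 9; equality at z=2: no.


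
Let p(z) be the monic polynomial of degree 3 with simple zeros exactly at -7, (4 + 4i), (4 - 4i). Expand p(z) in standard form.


The polynomial is p(z) = ∏_{α ∈ S} (z − α), where S = {-7, (4 + 4i), (4 - 4i)}.
Expanding the product yields: p(z) = z^3 -z^2 -24·z + 224.
Note conjugate pairs combine to real quadratics: (z − (4+4i))(z − (4−4i)) = z² − 8z + 32.
The resulting polynomial has degree 3 and real coefficients as required.

p(z) = z^3 -z^2 -24·z + 224.


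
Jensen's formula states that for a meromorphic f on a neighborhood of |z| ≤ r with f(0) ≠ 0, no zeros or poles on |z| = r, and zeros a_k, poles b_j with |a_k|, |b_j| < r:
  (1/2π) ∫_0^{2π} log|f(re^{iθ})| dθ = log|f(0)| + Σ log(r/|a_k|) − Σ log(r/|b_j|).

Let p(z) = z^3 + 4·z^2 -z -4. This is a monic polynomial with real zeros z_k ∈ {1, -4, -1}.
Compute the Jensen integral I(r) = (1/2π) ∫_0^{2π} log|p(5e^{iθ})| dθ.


Zeros: -4, -1, 1; r = 5.
Inside |z| < r: -4, -1, 1. Outside (|z| ≥ r): ∅.
p(0) = -4, so log|p(0)| = log(4) = 1.3863.
Apply Jensen: I(r) = log|p(0)| + Σ_k log(r/|z_k|), summed over zeros inside |z| < r.
  log(r/|z_k|) for z_k = 1: log(5/1) = 1.6094
  log(r/|z_k|) for z_k = -4: log(5/4) = 0.2231
  log(r/|z_k|) for z_k = -1: log(5/1) = 1.6094
Sum over inside zeros: 3.4420.
I(r) = log|p(0)| + (inside sum) = 1.3863 + 3.4420 = 4.8283.
Closed form (all zeros inside, monic): I(r) = n·log(r) = 3·log(5) = 4.8283. ✓

I(r) ≈ 4.8283.


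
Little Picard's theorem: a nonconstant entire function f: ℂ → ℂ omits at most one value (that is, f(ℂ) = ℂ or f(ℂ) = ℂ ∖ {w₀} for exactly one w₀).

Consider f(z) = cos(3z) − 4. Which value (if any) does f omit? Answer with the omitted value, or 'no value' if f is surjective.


Little Picard bounds the complement of f(ℂ) to at most one point.
cos is entire and surjective onto ℂ: for every w ∈ ℂ, cos(ζ) = w has a solution ζ ∈ ℂ (e.g., via the complex inverse arccos). With ζ = 3z this gives z = ζ/(3). Then 1·cos(3z) takes every value in 1·ℂ = ℂ, and adding -4 is a bijection of ℂ. So f is surjective and omits no value. (Note: only on the real line is cos bounded by [−1, 1].)

Omitted value: no value.


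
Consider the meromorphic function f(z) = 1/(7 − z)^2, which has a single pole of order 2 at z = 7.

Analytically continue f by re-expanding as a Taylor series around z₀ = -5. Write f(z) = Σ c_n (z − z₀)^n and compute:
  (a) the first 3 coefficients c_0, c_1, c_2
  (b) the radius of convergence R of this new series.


Let w = z − z₀, so z = z₀ + w.
Then 7 − z = 7 − (z₀ + w) = (7 − z₀) − w = 12 − w.
f(z) = 1/(12 − w)^2 = (1/(12)^2) · (1 − w/(12))^{−2}.
By the binomial series (1−u)^{−2} = Σ_{n≥0} C(n+1, 1) u^n for |u|<1, with u = w/(12):
  c_n = C(n+1, 1) / (12)^(n+2).
  c_0 = 1/(12)^2 = 1/144.
  c_1 = 2/(12)^3 = 1/864.
  c_2 = 3/(12)^4 = 1/6912.
The series is valid for |w/d| < 1, i.e. |z − z₀| < |d|.
Radius of convergence: R = |7 − z₀| = |12| = 12 (distance from z₀ to the singularity z = 7).

c_0 = 1/144, c_1 = 1/864, c_2 = 1/6912; R = 12.


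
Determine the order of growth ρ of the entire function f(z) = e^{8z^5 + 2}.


|e^{8z^5 + 2}| = e^{Re(8·z^5) + 2} ≤ e^{8|z|^5 + 2} = e^{8r^5 + 2} on |z| = r, so ρ ≤ 5. Choosing z on |z|=r so that 8·z^5 is real positive (always possible by picking arg z appropriately) gives |f(z)| = e^{8r^5 + 2}, matching the bound. The additive constant 2 does not affect log log M(r) ~ 5·log r. Hence ρ = 5.
Therefore ρ = 5.

Order ρ = 5.


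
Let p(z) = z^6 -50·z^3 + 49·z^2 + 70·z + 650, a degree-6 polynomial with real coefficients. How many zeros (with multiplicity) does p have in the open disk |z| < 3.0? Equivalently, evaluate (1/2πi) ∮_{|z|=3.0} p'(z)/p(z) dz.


The zeros of p are: (-1 + 2i), (-1 - 2i), (-2 + 3i), (-2 - 3i), (3 + 1i), (3 - 1i).
Their magnitudes are: 2.236, 2.236, 3.606, 3.606, 3.162, 3.162.
Zeros with |z| < R = 3.0: (-1 + 2i), (-1 - 2i).
Count = 2.
By the argument principle, (1/2πi) ∮_{|z|=R} p'(z)/p(z) dz equals exactly this count.

Number of zeros inside |z| < 3.0: 2.


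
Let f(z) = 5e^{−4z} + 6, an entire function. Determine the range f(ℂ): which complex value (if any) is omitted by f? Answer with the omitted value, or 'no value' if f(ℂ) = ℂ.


Little Picard bounds the complement of f(ℂ) to at most one point.
e^{−4z} is never zero on ℂ, so 5·e^{−4z} takes every value in ℂ ∖ {0}. Adding 6 shifts the range to ℂ ∖ {6}. Thus f omits exactly the value 6.

Omitted value: 6.


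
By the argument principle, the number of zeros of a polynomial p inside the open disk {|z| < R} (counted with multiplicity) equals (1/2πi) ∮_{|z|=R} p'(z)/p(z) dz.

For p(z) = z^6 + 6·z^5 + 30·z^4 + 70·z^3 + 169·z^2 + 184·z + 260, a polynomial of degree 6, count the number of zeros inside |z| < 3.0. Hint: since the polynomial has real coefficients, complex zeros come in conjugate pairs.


The zeros of p are: (-1 + 2i), (-1 - 2i), (-2 + 3i), (-2 - 3i), (0 + 2i), (0 - 2i).
Their magnitudes are: 2.236, 2.236, 3.606, 3.606, 2, 2.
Zeros with |z| < R = 3.0: (-1 + 2i), (-1 - 2i), (0 + 2i), (0 - 2i).
Count = 4.
By the argument principle, (1/2πi) ∮_{|z|=R} p'(z)/p(z) dz equals exactly this count.

Number of zeros inside |z| < 3.0: 4.


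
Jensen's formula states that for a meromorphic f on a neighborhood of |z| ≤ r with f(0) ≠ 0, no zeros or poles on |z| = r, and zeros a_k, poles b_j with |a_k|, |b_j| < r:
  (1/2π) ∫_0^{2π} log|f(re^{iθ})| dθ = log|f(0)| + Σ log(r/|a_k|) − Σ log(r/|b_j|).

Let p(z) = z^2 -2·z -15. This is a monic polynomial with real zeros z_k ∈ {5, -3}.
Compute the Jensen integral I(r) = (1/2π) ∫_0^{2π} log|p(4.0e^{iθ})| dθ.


Zeros: -3, 5; r = 4.0.
Inside |z| < r: -3. Outside (|z| ≥ r): 5.
p(0) = -15, so log|p(0)| = log(15) = 2.7081.
Apply Jensen: I(r) = log|p(0)| + Σ_k log(r/|z_k|), summed over zeros inside |z| < r.
  log(r/|z_k|) for z_k = -3: log(4.0/3) = 0.2877
  Outside zeros (5) contribute nothing to the Jensen sum.
Sum over inside zeros: 0.2877.
I(r) = log|p(0)| + (inside sum) = 2.7081 + 0.2877 = 2.9957.
Note: since some zeros are outside |z| ≤ r, the simplified n·log(r) form does NOT apply — only the inside zeros contribute.

I(r) ≈ 2.9957.


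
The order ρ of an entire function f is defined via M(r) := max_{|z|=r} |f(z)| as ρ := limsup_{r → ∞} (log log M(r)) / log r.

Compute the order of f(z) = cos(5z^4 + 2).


Write cos(w) = (e^{iw} ± e^{−iw})/(2 or 2i), so |cos(w)| ≤ e^{|w|}. With w = 5z^4 + 2, |w| ≤ 5r^4 + 2 on |z|=r, giving M(r) ≤ e^{5r^4 + 2} and ρ ≤ 4. For the lower bound, choose z on |z|=r with 5z^4 purely imaginary of modulus 5r^4; then |cos(5z^4 + 2)| grows like e^{5r^4}/2, so ρ ≥ 4. Hence ρ = 4.
Therefore ρ = 4.

Order ρ = 4.


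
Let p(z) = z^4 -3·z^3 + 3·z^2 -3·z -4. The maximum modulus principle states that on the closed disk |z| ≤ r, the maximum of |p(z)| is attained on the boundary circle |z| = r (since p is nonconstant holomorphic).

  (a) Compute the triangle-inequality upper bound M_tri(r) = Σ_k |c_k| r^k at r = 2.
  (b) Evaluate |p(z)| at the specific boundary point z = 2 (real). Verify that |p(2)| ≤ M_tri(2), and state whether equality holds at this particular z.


Coefficients: c_0 = -4, c_1 = -3, c_2 = 3, c_3 = -3, c_4 = 1. Radius r = 2.
Part (a). Triangle bound: M_tri(r) = Σ_k |c_k| r^k
  = |-4|·2^0 + |-3|·2^1 + |3|·2^2 + |-3|·2^3 + |1|·2^4
  = 4 + 6 + 12 + 24 + 16 = 62.
This bounds M(r) := max_{|z|=r} |p(z)| from above; equality holds iff all terms c_k z^k can be made to align in phase at a single z on |z|=r.
Part (b). At z = 2 (real, on the circle |z| = r):
  p(2) = (-4)·2^0 + (-3)·2^1 + (3)·2^2 + (-3)·2^3 + (1)·2^4 = -6.
  |p(2)| = 6.
Check: |p(2)| = 6 ≤ 62 = M_tri(2). ✓ Equality does not hold at z = 2 (the coefficients have mixed signs, so the terms do not all align in phase there).

M_tri(2) = 62; |p(2)| = 6; equality at z=2: no.


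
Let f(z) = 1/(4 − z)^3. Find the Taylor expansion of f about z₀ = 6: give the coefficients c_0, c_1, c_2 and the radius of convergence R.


Let w = z − z₀, so z = z₀ + w.
Then 4 − z = 4 − (z₀ + w) = (4 − z₀) − w = -2 − w.
f(z) = 1/(-2 − w)^3 = (1/(-2)^3) · (1 − w/(-2))^{−3}.
By the binomial series (1−u)^{−3} = Σ_{n≥0} C(n+2, 2) u^n for |u|<1, with u = w/(-2):
  c_n = C(n+2, 2) / (-2)^(n+3).
  c_0 = 1/(-2)^3 = -1/8.
  c_1 = 3/(-2)^4 = 3/16.
  c_2 = 6/(-2)^5 = -3/16.
The series is valid for |w/d| < 1, i.e. |z − z₀| < |d|.
Radius of convergence: R = |4 − z₀| = |-2| = 2 (distance from z₀ to the singularity z = 4).

c_0 = -1/8, c_1 = 3/16, c_2 = -3/16; R = 2.


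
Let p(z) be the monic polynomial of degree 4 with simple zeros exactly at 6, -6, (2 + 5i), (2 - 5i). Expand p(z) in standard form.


The polynomial is p(z) = ∏_{α ∈ S} (z − α), where S = {6, -6, (2 + 5i), (2 - 5i)}.
Expanding the product yields: p(z) = z^4 -4·z^3 -7·z^2 + 144·z -1044.
Note conjugate pairs combine to real quadratics: (z − (2+5i))(z − (2−5i)) = z² − 4z + 29.
The resulting polynomial has degree 4 and real coefficients as required.

p(z) = z^4 -4·z^3 -7·z^2 + 144·z -1044.


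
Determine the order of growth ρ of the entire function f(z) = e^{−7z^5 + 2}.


|e^{−7z^5 + 2}| = e^{Re(-7·z^5) + 2} ≤ e^{7|z|^5 + 2} = e^{7r^5 + 2} on |z| = r, so ρ ≤ 5. Choosing z on |z|=r so that -7·z^5 is real positive (always possible by picking arg z appropriately) gives |f(z)| = e^{7r^5 + 2}, matching the bound. The additive constant 2 does not affect log log M(r) ~ 5·log r. Hence ρ = 5.
Therefore ρ = 5.

Order ρ = 5.


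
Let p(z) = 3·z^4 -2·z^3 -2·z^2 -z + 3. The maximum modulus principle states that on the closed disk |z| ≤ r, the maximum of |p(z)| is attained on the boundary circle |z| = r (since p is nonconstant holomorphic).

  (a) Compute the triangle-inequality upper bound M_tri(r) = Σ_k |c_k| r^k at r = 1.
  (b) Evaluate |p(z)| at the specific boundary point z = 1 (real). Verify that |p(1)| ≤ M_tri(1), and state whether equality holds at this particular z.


Coefficients: c_0 = 3, c_1 = -1, c_2 = -2, c_3 = -2, c_4 = 3. Radius r = 1.
Part (a). Triangle bound: M_tri(r) = Σ_k |c_k| r^k
  = |3|·1^0 + |-1|·1^1 + |-2|·1^2 + |-2|·1^3 + |3|·1^4
  = 3 + 1 + 2 + 2 + 3 = 11.
This bounds M(r) := max_{|z|=r} |p(z)| from above; equality holds iff all terms c_k z^k can be made to align in phase at a single z on |z|=r.
Part (b). At z = 1 (real, on the circle |z| = r):
  p(1) = (3)·1^0 + (-1)·1^1 + (-2)·1^2 + (-2)·1^3 + (3)·1^4 = 1.
  |p(1)| = 1.
Check: |p(1)| = 1 ≤ 11 = M_tri(1). ✓ Equality does not hold at z = 1 (the coefficients have mixed signs, so the terms do not all align in phase there).

M_tri(1) = 11; |p(1)| = 1; equality at z=1: no.


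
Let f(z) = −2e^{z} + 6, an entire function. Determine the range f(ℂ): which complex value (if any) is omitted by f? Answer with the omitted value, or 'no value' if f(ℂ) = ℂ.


Little Picard bounds the complement of f(ℂ) to at most one point.
e^{z} is never zero on ℂ, so -2·e^{z} takes every value in ℂ ∖ {0}. Adding 6 shifts the range to ℂ ∖ {6}. Thus f omits exactly the value 6.

Omitted value: 6.


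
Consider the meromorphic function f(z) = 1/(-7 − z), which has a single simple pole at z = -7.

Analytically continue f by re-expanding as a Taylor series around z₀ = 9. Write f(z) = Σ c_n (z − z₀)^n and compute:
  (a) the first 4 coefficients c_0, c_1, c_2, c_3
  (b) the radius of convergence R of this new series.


Let w = z − z₀, so z = z₀ + w.
Then -7 − z = -7 − (z₀ + w) = (-7 − z₀) − w = -16 − w.
f(z) = 1/(-16 − w) = (1/(-16)) · 1/(1 − w/(-16)) = Σ_{n≥0} w^n / (-16)^(n+1).
So c_n = 1/(-16)^(n+1):
  c_0 = 1/(-16)^1 = -1/16.
  c_1 = 1/(-16)^2 = 1/256.
  c_2 = 1/(-16)^3 = -1/4096.
  c_3 = 1/(-16)^4 = 1/65536.
The series is valid for |w/d| < 1, i.e. |z − z₀| < |d|.
Radius of convergence: R = |-7 − z₀| = |-16| = 16 (distance from z₀ to the singularity z = -7).

c_0 = -1/16, c_1 = 1/256, c_2 = -1/4096, c_3 = 1/65536; R = 16.


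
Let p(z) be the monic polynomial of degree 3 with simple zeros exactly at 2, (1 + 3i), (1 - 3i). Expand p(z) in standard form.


The polynomial is p(z) = ∏_{α ∈ S} (z − α), where S = {2, (1 + 3i), (1 - 3i)}.
Expanding the product yields: p(z) = z^3 -4·z^2 + 14·z -20.
Note conjugate pairs combine to real quadratics: (z − (1+3i))(z − (1−3i)) = z² − 2z + 10.
The resulting polynomial has degree 3 and real coefficients as required.

p(z) = z^3 -4·z^2 + 14·z -20.


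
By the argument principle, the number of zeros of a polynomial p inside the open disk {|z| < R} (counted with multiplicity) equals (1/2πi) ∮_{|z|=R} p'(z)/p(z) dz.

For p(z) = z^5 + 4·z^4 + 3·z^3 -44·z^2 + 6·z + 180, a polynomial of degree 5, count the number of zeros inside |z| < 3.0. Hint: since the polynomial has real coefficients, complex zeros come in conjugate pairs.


The zeros of p are: (-3 + 3i), (-3 - 3i), (2 + 1i), (2 - 1i), -2.
Their magnitudes are: 4.243, 4.243, 2.236, 2.236, 2.
Zeros with |z| < R = 3.0: (2 + 1i), (2 - 1i), -2.
Count = 3.
By the argument principle, (1/2πi) ∮_{|z|=R} p'(z)/p(z) dz equals exactly this count.

Number of zeros inside |z| < 3.0: 3.


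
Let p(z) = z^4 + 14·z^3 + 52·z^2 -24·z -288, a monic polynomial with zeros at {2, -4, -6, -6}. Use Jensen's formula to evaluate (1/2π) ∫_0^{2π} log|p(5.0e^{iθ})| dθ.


Zeros: -6, -6, -4, 2; r = 5.0.
Inside |z| < r: -4, 2. Outside (|z| ≥ r): -6, -6.
p(0) = -288, so log|p(0)| = log(288) = 5.6630.
Apply Jensen: I(r) = log|p(0)| + Σ_k log(r/|z_k|), summed over zeros inside |z| < r.
  log(r/|z_k|) for z_k = 2: log(5.0/2) = 0.9163
  log(r/|z_k|) for z_k = -4: log(5.0/4) = 0.2231
  Outside zeros (-6, -6) contribute nothing to the Jensen sum.
Sum over inside zeros: 1.1394.
I(r) = log|p(0)| + (inside sum) = 5.6630 + 1.1394 = 6.8024.
Note: since some zeros are outside |z| ≤ r, the simplified n·log(r) form does NOT apply — only the inside zeros contribute.

I(r) ≈ 6.8024.


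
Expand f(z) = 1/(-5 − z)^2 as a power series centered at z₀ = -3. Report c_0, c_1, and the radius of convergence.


Let w = z − z₀, so z = z₀ + w.
Then -5 − z = -5 − (z₀ + w) = (-5 − z₀) − w = -2 − w.
f(z) = 1/(-2 − w)^2 = (1/(-2)^2) · (1 − w/(-2))^{−2}.
By the binomial series (1−u)^{−2} = Σ_{n≥0} C(n+1, 1) u^n for |u|<1, with u = w/(-2):
  c_n = C(n+1, 1) / (-2)^(n+2).
  c_0 = 1/(-2)^2 = 1/4.
  c_1 = 2/(-2)^3 = -1/4.
The series is valid for |w/d| < 1, i.e. |z − z₀| < |d|.
Radius of convergence: R = |-5 − z₀| = |-2| = 2 (distance from z₀ to the singularity z = -5).

c_0 = 1/4, c_1 = -1/4; R = 2.


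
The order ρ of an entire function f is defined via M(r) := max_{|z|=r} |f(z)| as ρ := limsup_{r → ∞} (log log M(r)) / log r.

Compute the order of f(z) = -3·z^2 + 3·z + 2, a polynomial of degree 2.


|f(z)| ≤ Σ|c_k|·r^k = O(r^2) as r → ∞. Polynomial growth is O(e^{r^ε}) for every ε > 0 (since r^2/e^{r^ε} → 0), so ρ ≤ ε for all ε > 0, i.e. ρ = 0. Every nonconstant polynomial has order 0.
Therefore ρ = 0.

Order ρ = 0.


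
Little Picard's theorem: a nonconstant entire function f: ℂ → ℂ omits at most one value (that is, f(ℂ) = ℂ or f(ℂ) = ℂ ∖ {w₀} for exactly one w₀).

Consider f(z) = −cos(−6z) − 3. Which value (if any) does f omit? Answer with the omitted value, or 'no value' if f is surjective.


Little Picard bounds the complement of f(ℂ) to at most one point.
cos is entire and surjective onto ℂ: for every w ∈ ℂ, cos(ζ) = w has a solution ζ ∈ ℂ (e.g., via the complex inverse arccos). With ζ = −6z this gives z = ζ/(-6). Then -1·cos(−6z) takes every value in -1·ℂ = ℂ, and adding -3 is a bijection of ℂ. So f is surjective and omits no value. (Note: only on the real line is cos bounded by [−1, 1].)

Omitted value: no value.


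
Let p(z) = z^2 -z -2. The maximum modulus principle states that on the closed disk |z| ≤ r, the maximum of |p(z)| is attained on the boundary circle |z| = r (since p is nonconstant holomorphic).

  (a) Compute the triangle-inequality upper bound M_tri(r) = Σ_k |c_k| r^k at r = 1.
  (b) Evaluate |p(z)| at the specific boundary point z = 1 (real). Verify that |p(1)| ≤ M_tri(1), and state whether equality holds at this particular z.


Coefficients: c_0 = -2, c_1 = -1, c_2 = 1. Radius r = 1.
Part (a). Triangle bound: M_tri(r) = Σ_k |c_k| r^k
  = |-2|·1^0 + |-1|·1^1 + |1|·1^2
  = 2 + 1 + 1 = 4.
This bounds M(r) := max_{|z|=r} |p(z)| from above; equality holds iff all terms c_k z^k can be made to align in phase at a single z on |z|=r.
Part (b). At z = 1 (real, on the circle |z| = r):
  p(1) = (-2)·1^0 + (-1)·1^1 + (1)·1^2 = -2.
  |p(1)| = 2.
Check: |p(1)| = 2 ≤ 4 = M_tri(1). ✓ Equality does not hold at z = 1 (the coefficients have mixed signs, so the terms do not all align in phase there).

M_tri(1) = 4; |p(1)| = 2; equality at z=1: no.


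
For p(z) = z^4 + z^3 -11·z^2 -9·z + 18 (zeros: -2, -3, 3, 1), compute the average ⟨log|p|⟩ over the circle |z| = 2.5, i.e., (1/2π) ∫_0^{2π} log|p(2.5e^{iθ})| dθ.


Zeros: -3, -2, 1, 3; r = 2.5.
Inside |z| < r: -2, 1. Outside (|z| ≥ r): -3, 3.
p(0) = 18, so log|p(0)| = log(18) = 2.8904.
Apply Jensen: I(r) = log|p(0)| + Σ_k log(r/|z_k|), summed over zeros inside |z| < r.
  log(r/|z_k|) for z_k = -2: log(2.5/2) = 0.2231
  log(r/|z_k|) for z_k = 1: log(2.5/1) = 0.9163
  Outside zeros (-3, 3) contribute nothing to the Jensen sum.
Sum over inside zeros: 1.1394.
I(r) = log|p(0)| + (inside sum) = 2.8904 + 1.1394 = 4.0298.
Note: since some zeros are outside |z| ≤ r, the simplified n·log(r) form does NOT apply — only the inside zeros contribute.

I(r) ≈ 4.0298.


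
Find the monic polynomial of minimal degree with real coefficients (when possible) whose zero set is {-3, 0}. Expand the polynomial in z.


The polynomial is p(z) = ∏_{α ∈ S} (z − α), where S = {-3, 0}.
Expanding the product yields: p(z) = z^2 + 3·z.
The resulting polynomial has degree 2 and real coefficients as required.

p(z) = z^2 + 3·z.


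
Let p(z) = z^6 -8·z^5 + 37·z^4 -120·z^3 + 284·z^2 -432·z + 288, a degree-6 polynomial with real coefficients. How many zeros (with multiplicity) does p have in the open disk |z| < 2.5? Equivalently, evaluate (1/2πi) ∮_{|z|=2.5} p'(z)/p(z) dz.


The zeros of p are: 2, 2, (0 + 3i), (0 - 3i), (2 + 2i), (2 - 2i).
Their magnitudes are: 2, 2, 3, 3, 2.828, 2.828.
Zeros with |z| < R = 2.5: 2, 2.
Count = 2.
By the argument principle, (1/2πi) ∮_{|z|=R} p'(z)/p(z) dz equals exactly this count.

Number of zeros inside |z| < 2.5: 2.


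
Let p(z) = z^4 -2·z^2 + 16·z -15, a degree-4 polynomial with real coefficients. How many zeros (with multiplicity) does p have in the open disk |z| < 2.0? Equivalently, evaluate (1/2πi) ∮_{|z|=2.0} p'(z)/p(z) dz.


The zeros of p are: 1, -3, (1 + 2i), (1 - 2i).
Their magnitudes are: 1, 3, 2.236, 2.236.
Zeros with |z| < R = 2.0: 1.
Count = 1.
By the argument principle, (1/2πi) ∮_{|z|=R} p'(z)/p(z) dz equals exactly this count.

Number of zeros inside |z| < 2.0: 1.


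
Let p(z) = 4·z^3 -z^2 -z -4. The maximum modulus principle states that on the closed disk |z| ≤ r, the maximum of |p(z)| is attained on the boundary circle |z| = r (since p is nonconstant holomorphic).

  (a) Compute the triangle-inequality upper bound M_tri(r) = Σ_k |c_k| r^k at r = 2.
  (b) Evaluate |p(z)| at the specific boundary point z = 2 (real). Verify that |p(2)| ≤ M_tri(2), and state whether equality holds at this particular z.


Coefficients: c_0 = -4, c_1 = -1, c_2 = -1, c_3 = 4. Radius r = 2.
Part (a). Triangle bound: M_tri(r) = Σ_k |c_k| r^k
  = |-4|·2^0 + |-1|·2^1 + |-1|·2^2 + |4|·2^3
  = 4 + 2 + 4 + 32 = 42.
This bounds M(r) := max_{|z|=r} |p(z)| from above; equality holds iff all terms c_k z^k can be made to align in phase at a single z on |z|=r.
Part (b). At z = 2 (real, on the circle |z| = r):
  p(2) = (-4)·2^0 + (-1)·2^1 + (-1)·2^2 + (4)·2^3 = 22.
  |p(2)| = 22.
Check: |p(2)| = 22 ≤ 42 = M_tri(2). ✓ Equality does not hold at z = 2 (the coefficients have mixed signs, so the terms do not all align in phase there).

M_tri(2) = 42; |p(2)| = 22; equality at z=2: no.


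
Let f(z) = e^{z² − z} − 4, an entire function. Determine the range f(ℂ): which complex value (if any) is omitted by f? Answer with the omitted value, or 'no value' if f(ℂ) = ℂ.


Little Picard bounds the complement of f(ℂ) to at most one point.
The exponent g(z) = z² − z is a nonconstant polynomial, hence surjective onto ℂ. So e^{g(z)} takes every value in {e^w : w ∈ ℂ} = ℂ ∖ {0}. Adding -4 shifts the range to ℂ ∖ {-4}. f omits exactly -4.

Omitted value: -4.


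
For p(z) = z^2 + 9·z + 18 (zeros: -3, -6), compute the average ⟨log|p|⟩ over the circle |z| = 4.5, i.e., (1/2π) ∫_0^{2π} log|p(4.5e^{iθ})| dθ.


Zeros: -6, -3; r = 4.5.
Inside |z| < r: -3. Outside (|z| ≥ r): -6.
p(0) = 18, so log|p(0)| = log(18) = 2.8904.
Apply Jensen: I(r) = log|p(0)| + Σ_k log(r/|z_k|), summed over zeros inside |z| < r.
  log(r/|z_k|) for z_k = -3: log(4.5/3) = 0.4055
  Outside zeros (-6) contribute nothing to the Jensen sum.
Sum over inside zeros: 0.4055.
I(r) = log|p(0)| + (inside sum) = 2.8904 + 0.4055 = 3.2958.
Note: since some zeros are outside |z| ≤ r, the simplified n·log(r) form does NOT apply — only the inside zeros contribute.

I(r) ≈ 3.2958.


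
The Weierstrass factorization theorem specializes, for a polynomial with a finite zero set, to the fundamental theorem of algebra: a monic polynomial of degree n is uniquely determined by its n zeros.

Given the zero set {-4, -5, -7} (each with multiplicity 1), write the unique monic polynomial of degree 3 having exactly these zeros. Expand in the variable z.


The polynomial is p(z) = ∏_{α ∈ S} (z − α), where S = {-4, -5, -7}.
Expanding the product yields: p(z) = z^3 + 16·z^2 + 83·z + 140.
The resulting polynomial has degree 3 and real coefficients as required.

p(z) = z^3 + 16·z^2 + 83·z + 140.


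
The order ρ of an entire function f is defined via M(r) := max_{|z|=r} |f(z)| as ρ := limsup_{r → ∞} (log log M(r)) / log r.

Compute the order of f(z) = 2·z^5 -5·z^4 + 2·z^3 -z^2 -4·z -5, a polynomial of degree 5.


|f(z)| ≤ Σ|c_k|·r^k = O(r^5) as r → ∞. Polynomial growth is O(e^{r^ε}) for every ε > 0 (since r^5/e^{r^ε} → 0), so ρ ≤ ε for all ε > 0, i.e. ρ = 0. Every nonconstant polynomial has order 0.
Therefore ρ = 0.

Order ρ = 0.


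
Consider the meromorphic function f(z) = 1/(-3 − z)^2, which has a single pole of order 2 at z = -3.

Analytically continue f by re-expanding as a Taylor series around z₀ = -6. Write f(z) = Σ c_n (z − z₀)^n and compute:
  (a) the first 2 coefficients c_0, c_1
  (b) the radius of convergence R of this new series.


Let w = z − z₀, so z = z₀ + w.
Then -3 − z = -3 − (z₀ + w) = (-3 − z₀) − w = 3 − w.
f(z) = 1/(3 − w)^2 = (1/(3)^2) · (1 − w/(3))^{−2}.
By the binomial series (1−u)^{−2} = Σ_{n≥0} C(n+1, 1) u^n for |u|<1, with u = w/(3):
  c_n = C(n+1, 1) / (3)^(n+2).
  c_0 = 1/(3)^2 = 1/9.
  c_1 = 2/(3)^3 = 2/27.
The series is valid for |w/d| < 1, i.e. |z − z₀| < |d|.
Radius of convergence: R = |-3 − z₀| = |3| = 3 (distance from z₀ to the singularity z = -3).

c_0 = 1/9, c_1 = 2/27; R = 3.


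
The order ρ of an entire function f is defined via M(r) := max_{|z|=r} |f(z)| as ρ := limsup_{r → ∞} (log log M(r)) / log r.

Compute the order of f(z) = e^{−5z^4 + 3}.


|e^{−5z^4 + 3}| = e^{Re(-5·z^4) + 3} ≤ e^{5|z|^4 + 3} = e^{5r^4 + 3} on |z| = r, so ρ ≤ 4. Choosing z on |z|=r so that -5·z^4 is real positive (always possible by picking arg z appropriately) gives |f(z)| = e^{5r^4 + 3}, matching the bound. The additive constant 3 does not affect log log M(r) ~ 4·log r. Hence ρ = 4.
Therefore ρ = 4.

Order ρ = 4.


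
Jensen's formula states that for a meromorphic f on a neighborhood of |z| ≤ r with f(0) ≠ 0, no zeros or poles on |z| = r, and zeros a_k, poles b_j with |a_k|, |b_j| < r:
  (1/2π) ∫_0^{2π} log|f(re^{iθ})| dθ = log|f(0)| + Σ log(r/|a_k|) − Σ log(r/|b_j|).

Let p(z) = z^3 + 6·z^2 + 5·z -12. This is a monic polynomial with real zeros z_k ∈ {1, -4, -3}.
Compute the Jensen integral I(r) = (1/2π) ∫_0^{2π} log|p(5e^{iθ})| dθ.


Zeros: -4, -3, 1; r = 5.
Inside |z| < r: -4, -3, 1. Outside (|z| ≥ r): ∅.
p(0) = -12, so log|p(0)| = log(12) = 2.4849.
Apply Jensen: I(r) = log|p(0)| + Σ_k log(r/|z_k|), summed over zeros inside |z| < r.
  log(r/|z_k|) for z_k = 1: log(5/1) = 1.6094
  log(r/|z_k|) for z_k = -4: log(5/4) = 0.2231
  log(r/|z_k|) for z_k = -3: log(5/3) = 0.5108
Sum over inside zeros: 2.3434.
I(r) = log|p(0)| + (inside sum) = 2.4849 + 2.3434 = 4.8283.
Closed form (all zeros inside, monic): I(r) = n·log(r) = 3·log(5) = 4.8283. ✓

I(r) ≈ 4.8283.


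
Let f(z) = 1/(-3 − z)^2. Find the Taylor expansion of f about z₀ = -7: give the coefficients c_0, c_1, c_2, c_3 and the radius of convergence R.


Let w = z − z₀, so z = z₀ + w.
Then -3 − z = -3 − (z₀ + w) = (-3 − z₀) − w = 4 − w.
f(z) = 1/(4 − w)^2 = (1/(4)^2) · (1 − w/(4))^{−2}.
By the binomial series (1−u)^{−2} = Σ_{n≥0} C(n+1, 1) u^n for |u|<1, with u = w/(4):
  c_n = C(n+1, 1) / (4)^(n+2).
  c_0 = 1/(4)^2 = 1/16.
  c_1 = 2/(4)^3 = 1/32.
  c_2 = 3/(4)^4 = 3/256.
  c_3 = 4/(4)^5 = 1/256.
The series is valid for |w/d| < 1, i.e. |z − z₀| < |d|.
Radius of convergence: R = |-3 − z₀| = |4| = 4 (distance from z₀ to the singularity z = -3).

c_0 = 1/16, c_1 = 1/32, c_2 = 3/256, c_3 = 1/256; R = 4.


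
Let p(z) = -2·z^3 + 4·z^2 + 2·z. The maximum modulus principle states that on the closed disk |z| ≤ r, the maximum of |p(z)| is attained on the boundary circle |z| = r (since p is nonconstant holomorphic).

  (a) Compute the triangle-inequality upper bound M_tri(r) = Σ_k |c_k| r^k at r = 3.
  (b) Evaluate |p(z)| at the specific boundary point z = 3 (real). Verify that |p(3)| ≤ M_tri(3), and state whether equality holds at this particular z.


Coefficients: c_0 = 0, c_1 = 2, c_2 = 4, c_3 = -2. Radius r = 3.
Part (a). Triangle bound: M_tri(r) = Σ_k |c_k| r^k
  = |0|·3^0 + |2|·3^1 + |4|·3^2 + |-2|·3^3
  = 0 + 6 + 36 + 54 = 96.
This bounds M(r) := max_{|z|=r} |p(z)| from above; equality holds iff all terms c_k z^k can be made to align in phase at a single z on |z|=r.
Part (b). At z = 3 (real, on the circle |z| = r):
  p(3) = (0)·3^0 + (2)·3^1 + (4)·3^2 + (-2)·3^3 = -12.
  |p(3)| = 12.
Check: |p(3)| = 12 ≤ 96 = M_tri(3). ✓ Equality does not hold at z = 3 (the coefficients have mixed signs, so the terms do not all align in phase there).

M_tri(3) = 96; |p(3)| = 12; equality at z=3: no.


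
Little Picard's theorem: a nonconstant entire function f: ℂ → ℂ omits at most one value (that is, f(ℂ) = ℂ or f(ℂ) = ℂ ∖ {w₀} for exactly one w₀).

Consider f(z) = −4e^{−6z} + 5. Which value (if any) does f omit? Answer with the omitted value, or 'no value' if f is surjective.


Little Picard bounds the complement of f(ℂ) to at most one point.
e^{−6z} is never zero on ℂ, so -4·e^{−6z} takes every value in ℂ ∖ {0}. Adding 5 shifts the range to ℂ ∖ {5}. Thus f omits exactly the value 5.

Omitted value: 5.


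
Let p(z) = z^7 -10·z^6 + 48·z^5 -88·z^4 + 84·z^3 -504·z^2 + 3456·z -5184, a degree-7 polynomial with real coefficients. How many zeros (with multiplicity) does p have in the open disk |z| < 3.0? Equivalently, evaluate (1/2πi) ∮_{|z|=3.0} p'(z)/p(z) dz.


The zeros of p are: (3 + 3i), (3 - 3i), (3 + 3i), (3 - 3i), 2, (-2 + 2i), (-2 - 2i).
Their magnitudes are: 4.243, 4.243, 4.243, 4.243, 2, 2.828, 2.828.
Zeros with |z| < R = 3.0: 2, (-2 + 2i), (-2 - 2i).
Count = 3.
By the argument principle, (1/2πi) ∮_{|z|=R} p'(z)/p(z) dz equals exactly this count.

Number of zeros inside |z| < 3.0: 3.


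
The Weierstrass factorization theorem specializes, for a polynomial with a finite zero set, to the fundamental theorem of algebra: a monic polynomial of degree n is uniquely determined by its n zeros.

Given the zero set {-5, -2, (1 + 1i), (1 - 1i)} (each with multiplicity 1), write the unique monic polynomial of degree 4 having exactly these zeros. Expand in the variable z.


The polynomial is p(z) = ∏_{α ∈ S} (z − α), where S = {-5, -2, (1 + 1i), (1 - 1i)}.
Expanding the product yields: p(z) = z^4 + 5·z^3 -2·z^2 -6·z + 20.
Note conjugate pairs combine to real quadratics: (z − (1+1i))(z − (1−1i)) = z² − 2z + 2.
The resulting polynomial has degree 4 and real coefficients as required.

p(z) = z^4 + 5·z^3 -2·z^2 -6·z + 20.
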